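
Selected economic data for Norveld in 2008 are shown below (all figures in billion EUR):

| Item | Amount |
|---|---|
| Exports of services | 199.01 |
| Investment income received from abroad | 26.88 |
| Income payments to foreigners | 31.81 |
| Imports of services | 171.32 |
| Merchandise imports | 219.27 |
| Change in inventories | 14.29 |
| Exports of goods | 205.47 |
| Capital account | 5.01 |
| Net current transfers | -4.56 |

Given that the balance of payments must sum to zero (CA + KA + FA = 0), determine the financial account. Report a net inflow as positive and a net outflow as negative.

Goods balance = 205.47 - 219.27 = -13.80
Services balance = 199.01 - 171.32 = 27.69
Trade balance (goods + services) = -13.80 + 27.69 = 13.89
Net primary income = 26.88 - 31.81 = -4.93
Net secondary income = -4.56
Current account = 13.89 + (-4.93) + (-4.56) = 4.40
Financial account = -(4.40 + 5.01) = -9.41

-9.41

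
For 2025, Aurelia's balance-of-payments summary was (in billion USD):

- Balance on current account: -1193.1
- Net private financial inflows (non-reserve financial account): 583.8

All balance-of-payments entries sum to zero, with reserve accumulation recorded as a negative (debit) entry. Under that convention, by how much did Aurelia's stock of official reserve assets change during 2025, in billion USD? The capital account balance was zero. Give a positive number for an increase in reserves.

Official reserve transactions balance = -((-1193.1) + 583.8) = 609.3
An accumulation of reserves is recorded as a debit (negative entry), so the change in the stock of reserves is the negative of that balance.
Change in official reserves = -(609.3) = -609.3

-609.3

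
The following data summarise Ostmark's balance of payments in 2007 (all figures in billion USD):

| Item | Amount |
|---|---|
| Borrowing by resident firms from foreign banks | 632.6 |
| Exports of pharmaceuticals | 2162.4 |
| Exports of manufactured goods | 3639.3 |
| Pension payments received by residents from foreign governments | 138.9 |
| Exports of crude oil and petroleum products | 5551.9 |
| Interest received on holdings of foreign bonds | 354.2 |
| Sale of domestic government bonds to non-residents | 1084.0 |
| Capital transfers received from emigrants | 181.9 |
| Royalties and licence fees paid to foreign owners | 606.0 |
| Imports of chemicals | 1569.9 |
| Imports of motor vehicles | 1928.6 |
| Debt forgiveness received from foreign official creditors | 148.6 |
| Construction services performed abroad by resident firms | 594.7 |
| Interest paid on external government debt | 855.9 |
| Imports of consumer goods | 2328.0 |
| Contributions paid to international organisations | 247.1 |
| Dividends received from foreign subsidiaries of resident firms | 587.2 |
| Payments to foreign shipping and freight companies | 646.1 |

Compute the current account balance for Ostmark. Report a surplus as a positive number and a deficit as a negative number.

4847.0

Goods: 3639.3 + 2162.4 + 5551.9 - 2328.0 - 1928.6 - 1569.9 = 5527.1
Services: 594.7 - 606.0 - 646.1 = -657.4
Primary income: -855.9 + 587.2 + 354.2 = 85.5
Secondary income: 138.9 - 247.1 = -108.2
Current account = 5527.1 + (-657.4) + 85.5 + (-108.2) = 4847.0
(Excluded from the current account — financial account: borrowing by resident firms from foreign banks 632.6, sale of domestic government bonds to non-residents 1084.0; capital account: capital transfers received from emigrants 181.9, debt forgiveness received from foreign official creditors 148.6.)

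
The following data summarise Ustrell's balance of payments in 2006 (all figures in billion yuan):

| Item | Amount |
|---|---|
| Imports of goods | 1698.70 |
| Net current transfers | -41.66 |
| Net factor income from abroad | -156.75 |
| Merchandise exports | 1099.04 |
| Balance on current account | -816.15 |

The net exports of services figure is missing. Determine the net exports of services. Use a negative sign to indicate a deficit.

-18.08

Current account = goods balance + services balance + net primary income + net secondary income
Sum of the known components = -798.07
Net exports of services = CA - (known components) = -816.15 - (-798.07) = -18.08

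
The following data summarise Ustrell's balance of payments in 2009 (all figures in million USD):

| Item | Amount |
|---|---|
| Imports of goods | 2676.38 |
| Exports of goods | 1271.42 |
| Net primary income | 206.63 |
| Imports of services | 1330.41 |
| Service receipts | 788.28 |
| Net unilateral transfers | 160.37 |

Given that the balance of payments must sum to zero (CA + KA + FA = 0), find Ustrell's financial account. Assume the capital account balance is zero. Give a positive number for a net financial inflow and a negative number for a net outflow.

1580.09

Goods balance = 1271.42 - 2676.38 = -1404.96
Services balance = 788.28 - 1330.41 = -542.13
Trade balance (goods + services) = -1404.96 + (-542.13) = -1947.09
Net primary income = 206.63
Net secondary income = 160.37
Current account = -1947.09 + 206.63 + 160.37 = -1580.09
Financial account = -(-1580.09) = 1580.09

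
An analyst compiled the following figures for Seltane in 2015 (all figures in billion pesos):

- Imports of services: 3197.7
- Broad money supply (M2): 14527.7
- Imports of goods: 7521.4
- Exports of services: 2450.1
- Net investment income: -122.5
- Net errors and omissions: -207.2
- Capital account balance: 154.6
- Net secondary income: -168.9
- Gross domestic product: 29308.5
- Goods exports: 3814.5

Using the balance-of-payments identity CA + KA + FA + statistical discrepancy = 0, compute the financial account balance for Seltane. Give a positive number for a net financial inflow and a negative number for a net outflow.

4798.5

Goods balance = 3814.5 - 7521.4 = -3706.9
Services balance = 2450.1 - 3197.7 = -747.6
Trade balance (goods + services) = -3706.9 + (-747.6) = -4454.5
Net primary income = -122.5
Net secondary income = -168.9
Current account = -4454.5 + (-122.5) + (-168.9) = -4745.9
Financial account = -(-4745.9 + 154.6 + (-207.2)) = 4798.5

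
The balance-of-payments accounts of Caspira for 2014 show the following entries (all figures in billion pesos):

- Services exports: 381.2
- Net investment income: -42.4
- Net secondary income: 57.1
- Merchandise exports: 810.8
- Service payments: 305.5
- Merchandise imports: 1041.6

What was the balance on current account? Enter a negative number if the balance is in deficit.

-140.4

Goods balance = 810.8 - 1041.6 = -230.8
Services balance = 381.2 - 305.5 = 75.7
Trade balance (goods + services) = -230.8 + 75.7 = -155.1
Net primary income = -42.4
Net secondary income = 57.1
Current account = -155.1 + (-42.4) + 57.1 = -140.4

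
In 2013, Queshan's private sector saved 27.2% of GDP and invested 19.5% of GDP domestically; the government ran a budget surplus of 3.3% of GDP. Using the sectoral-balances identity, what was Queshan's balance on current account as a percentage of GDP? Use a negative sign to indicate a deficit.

11.0

By the sectoral-balances identity, CA = (S_private - I) + (T - G).
Private balance = 27.2 - 19.5 = 7.7
Government balance (T - G) = 3.3
CA = 7.7 + 3.3 = 11.0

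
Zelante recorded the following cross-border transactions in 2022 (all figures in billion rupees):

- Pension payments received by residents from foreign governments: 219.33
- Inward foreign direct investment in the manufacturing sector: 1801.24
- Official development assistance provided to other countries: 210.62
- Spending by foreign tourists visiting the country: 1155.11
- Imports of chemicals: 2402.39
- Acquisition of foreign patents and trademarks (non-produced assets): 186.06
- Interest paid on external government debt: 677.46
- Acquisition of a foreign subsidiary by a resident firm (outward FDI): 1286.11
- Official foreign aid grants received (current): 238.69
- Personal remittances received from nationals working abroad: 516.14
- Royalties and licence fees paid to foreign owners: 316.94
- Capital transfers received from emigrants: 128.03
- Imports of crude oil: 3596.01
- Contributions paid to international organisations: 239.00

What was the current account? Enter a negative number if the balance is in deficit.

Goods: -2402.39 - 3596.01 = -5998.40
Services: 1155.11 - 316.94 = 838.17
Primary income: -677.46
Secondary income: -210.62 - 239.00 + 238.69 + 516.14 + 219.33 = 524.54
Current account = (-5998.40) + 838.17 + (-677.46) + 524.54 = -5313.15
(Excluded from the current account — financial account: inward foreign direct investment in the manufacturing sector 1801.24, acquisition of a foreign subsidiary by a resident firm (outward FDI) 1286.11; capital account: acquisition of foreign patents and trademarks (non-produced assets) 186.06, capital transfers received from emigrants 128.03.)

-5313.15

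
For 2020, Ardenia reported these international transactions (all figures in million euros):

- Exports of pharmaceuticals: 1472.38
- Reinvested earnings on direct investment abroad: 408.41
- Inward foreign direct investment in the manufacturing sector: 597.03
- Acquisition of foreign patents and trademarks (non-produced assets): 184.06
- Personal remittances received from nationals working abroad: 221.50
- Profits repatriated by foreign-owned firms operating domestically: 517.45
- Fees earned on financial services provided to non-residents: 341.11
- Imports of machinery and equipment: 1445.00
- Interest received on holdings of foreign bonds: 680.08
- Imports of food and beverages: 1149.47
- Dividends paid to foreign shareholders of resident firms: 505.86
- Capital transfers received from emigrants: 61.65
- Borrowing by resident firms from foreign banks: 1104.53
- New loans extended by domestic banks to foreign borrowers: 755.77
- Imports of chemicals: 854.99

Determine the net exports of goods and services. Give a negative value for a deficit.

Goods: -1149.47 - 854.99 + 1472.38 - 1445.00 = -1977.08
Services: 341.11
Trade balance = -1977.08 + 341.11 = -1635.97
(Excluded from the trade balance — primary income: reinvested earnings on direct investment abroad 408.41, profits repatriated by foreign-owned firms operating domestically 517.45, interest received on holdings of foreign bonds 680.08, dividends paid to foreign shareholders of resident firms 505.86; financial account: inward foreign direct investment in the manufacturing sector 597.03, borrowing by resident firms from foreign banks 1104.53, new loans extended by domestic banks to foreign borrowers 755.77; capital account: acquisition of foreign patents and trademarks (non-produced assets) 184.06, capital transfers received from emigrants 61.65; secondary income: personal remittances received from nationals working abroad 221.50.)

-1635.97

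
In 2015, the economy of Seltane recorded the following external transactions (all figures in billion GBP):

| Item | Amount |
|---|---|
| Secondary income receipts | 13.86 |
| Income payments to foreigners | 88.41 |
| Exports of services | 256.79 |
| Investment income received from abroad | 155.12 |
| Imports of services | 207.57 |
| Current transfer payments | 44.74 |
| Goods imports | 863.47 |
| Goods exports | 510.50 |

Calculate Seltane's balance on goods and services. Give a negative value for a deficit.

-303.75

Goods balance = 510.50 - 863.47 = -352.97
Services balance = 256.79 - 207.57 = 49.22
Trade balance (goods + services) = -352.97 + 49.22 = -303.75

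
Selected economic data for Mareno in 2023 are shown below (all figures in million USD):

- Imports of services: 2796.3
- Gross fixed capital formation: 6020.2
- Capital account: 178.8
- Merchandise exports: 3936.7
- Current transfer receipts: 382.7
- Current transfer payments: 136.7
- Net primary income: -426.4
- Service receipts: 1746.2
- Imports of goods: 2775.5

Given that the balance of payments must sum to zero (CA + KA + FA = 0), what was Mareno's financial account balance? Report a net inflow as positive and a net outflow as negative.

-109.5

Goods balance = 3936.7 - 2775.5 = 1161.2
Services balance = 1746.2 - 2796.3 = -1050.1
Trade balance (goods + services) = 1161.2 + (-1050.1) = 111.1
Net primary income = -426.4
Net secondary income = 382.7 - 136.7 = 246.0
Current account = 111.1 + (-426.4) + 246.0 = -69.3
Financial account = -(-69.3 + 178.8) = -109.5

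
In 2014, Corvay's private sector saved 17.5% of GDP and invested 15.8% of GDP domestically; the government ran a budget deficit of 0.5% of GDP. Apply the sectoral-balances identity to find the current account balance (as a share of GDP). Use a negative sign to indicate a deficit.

By the sectoral-balances identity, CA = (S_private - I) + (T - G).
Private balance = 17.5 - 15.8 = 1.7
Government balance (T - G) = -0.5
CA = 1.7 + (-0.5) = 1.2

1.2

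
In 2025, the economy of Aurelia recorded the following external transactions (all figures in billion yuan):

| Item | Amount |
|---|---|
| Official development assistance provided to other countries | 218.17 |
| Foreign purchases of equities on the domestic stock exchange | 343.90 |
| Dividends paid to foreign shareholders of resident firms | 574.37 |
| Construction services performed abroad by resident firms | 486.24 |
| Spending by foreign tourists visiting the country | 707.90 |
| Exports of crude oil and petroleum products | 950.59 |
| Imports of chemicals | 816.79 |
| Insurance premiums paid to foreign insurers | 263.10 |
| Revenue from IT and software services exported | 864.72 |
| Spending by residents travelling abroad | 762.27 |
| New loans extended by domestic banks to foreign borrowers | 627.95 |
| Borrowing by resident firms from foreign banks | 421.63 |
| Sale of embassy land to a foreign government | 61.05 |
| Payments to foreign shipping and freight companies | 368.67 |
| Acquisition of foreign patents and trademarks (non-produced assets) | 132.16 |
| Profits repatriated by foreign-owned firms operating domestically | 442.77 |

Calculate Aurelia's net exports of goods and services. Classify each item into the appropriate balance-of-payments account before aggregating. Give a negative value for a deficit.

Goods: -816.79 + 950.59 = 133.80
Services: -368.67 - 263.10 - 762.27 + 486.24 + 864.72 + 707.90 = 664.82
Trade balance = 133.80 + 664.82 = 798.62
(Excluded from the trade balance — secondary income: official development assistance provided to other countries 218.17; financial account: foreign purchases of equities on the domestic stock exchange 343.90, new loans extended by domestic banks to foreign borrowers 627.95, borrowing by resident firms from foreign banks 421.63; primary income: dividends paid to foreign shareholders of resident firms 574.37, profits repatriated by foreign-owned firms operating domestically 442.77; capital account: sale of embassy land to a foreign government 61.05, acquisition of foreign patents and trademarks (non-produced assets) 132.16.)

798.62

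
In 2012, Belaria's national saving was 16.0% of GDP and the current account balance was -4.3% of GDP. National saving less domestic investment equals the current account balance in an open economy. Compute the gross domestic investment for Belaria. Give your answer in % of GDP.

S - I = CA (net lending to the rest of the world).
I = S - CA = 16.0 - (-4.3) = 20.3

20.3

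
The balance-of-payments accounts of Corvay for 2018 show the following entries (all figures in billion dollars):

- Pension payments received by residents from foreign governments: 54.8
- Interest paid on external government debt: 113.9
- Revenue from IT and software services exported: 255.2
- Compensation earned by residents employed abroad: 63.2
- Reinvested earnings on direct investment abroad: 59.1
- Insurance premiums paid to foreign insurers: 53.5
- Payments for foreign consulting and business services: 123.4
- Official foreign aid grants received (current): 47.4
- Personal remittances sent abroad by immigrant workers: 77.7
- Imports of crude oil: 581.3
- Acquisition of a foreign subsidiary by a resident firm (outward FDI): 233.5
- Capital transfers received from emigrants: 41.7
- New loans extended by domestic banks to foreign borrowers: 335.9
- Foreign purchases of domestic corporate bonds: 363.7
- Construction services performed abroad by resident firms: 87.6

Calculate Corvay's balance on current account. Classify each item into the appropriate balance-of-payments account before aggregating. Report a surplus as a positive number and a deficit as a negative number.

-382.5

Goods: -581.3
Services: 255.2 + 87.6 - 53.5 - 123.4 = 165.9
Primary income: -113.9 + 63.2 + 59.1 = 8.4
Secondary income: 54.8 - 77.7 + 47.4 = 24.5
Current account = (-581.3) + 165.9 + 8.4 + 24.5 = -382.5
(Excluded from the current account — financial account: acquisition of a foreign subsidiary by a resident firm (outward FDI) 233.5, new loans extended by domestic banks to foreign borrowers 335.9, foreign purchases of domestic corporate bonds 363.7; capital account: capital transfers received from emigrants 41.7.)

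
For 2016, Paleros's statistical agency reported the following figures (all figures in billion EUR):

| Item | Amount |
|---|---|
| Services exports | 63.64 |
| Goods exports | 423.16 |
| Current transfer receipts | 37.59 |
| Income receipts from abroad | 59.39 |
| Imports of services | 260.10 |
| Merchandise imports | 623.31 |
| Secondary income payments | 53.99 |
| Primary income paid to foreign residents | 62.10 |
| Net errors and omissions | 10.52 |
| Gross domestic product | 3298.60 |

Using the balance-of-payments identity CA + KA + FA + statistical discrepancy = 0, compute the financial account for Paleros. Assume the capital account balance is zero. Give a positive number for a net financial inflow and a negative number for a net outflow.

Goods balance = 423.16 - 623.31 = -200.15
Services balance = 63.64 - 260.10 = -196.46
Trade balance (goods + services) = -200.15 + (-196.46) = -396.61
Net primary income = 59.39 - 62.10 = -2.71
Net secondary income = 37.59 - 53.99 = -16.40
Current account = -396.61 + (-2.71) + (-16.40) = -415.72
Financial account = -(-415.72 + 10.52) = 405.20

405.20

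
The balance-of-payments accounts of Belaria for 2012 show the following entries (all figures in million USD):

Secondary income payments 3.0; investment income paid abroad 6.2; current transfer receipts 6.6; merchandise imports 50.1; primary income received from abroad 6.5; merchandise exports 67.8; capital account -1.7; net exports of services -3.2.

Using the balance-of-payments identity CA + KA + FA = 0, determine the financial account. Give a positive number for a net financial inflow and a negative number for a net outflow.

Goods balance = 67.8 - 50.1 = 17.7
Services balance = -3.2
Trade balance (goods + services) = 17.7 + (-3.2) = 14.5
Net primary income = 6.5 - 6.2 = 0.3
Net secondary income = 6.6 - 3.0 = 3.6
Current account = 14.5 + 0.3 + 3.6 = 18.4
Financial account = -(18.4 + (-1.7)) = -16.7

-16.7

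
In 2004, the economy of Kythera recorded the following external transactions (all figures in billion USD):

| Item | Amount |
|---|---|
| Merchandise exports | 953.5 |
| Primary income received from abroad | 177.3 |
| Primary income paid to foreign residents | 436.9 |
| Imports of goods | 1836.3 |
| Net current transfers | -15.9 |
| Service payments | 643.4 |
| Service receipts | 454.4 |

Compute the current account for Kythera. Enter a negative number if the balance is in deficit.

-1347.3

Goods balance = 953.5 - 1836.3 = -882.8
Services balance = 454.4 - 643.4 = -189.0
Trade balance (goods + services) = -882.8 + (-189.0) = -1071.8
Net primary income = 177.3 - 436.9 = -259.6
Net secondary income = -15.9
Current account = -1071.8 + (-259.6) + (-15.9) = -1347.3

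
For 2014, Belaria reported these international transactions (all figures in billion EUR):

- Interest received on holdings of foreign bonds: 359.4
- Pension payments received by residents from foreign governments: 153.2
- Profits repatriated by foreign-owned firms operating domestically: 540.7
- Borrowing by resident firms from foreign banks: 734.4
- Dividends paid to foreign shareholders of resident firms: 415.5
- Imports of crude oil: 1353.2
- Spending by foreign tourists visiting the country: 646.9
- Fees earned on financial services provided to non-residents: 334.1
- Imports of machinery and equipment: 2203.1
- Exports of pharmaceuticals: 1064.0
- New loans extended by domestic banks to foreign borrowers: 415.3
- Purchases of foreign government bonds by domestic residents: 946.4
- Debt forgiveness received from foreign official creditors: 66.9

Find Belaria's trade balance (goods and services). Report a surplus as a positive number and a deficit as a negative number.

-1511.3

Goods: 1064.0 - 2203.1 - 1353.2 = -2492.3
Services: 334.1 + 646.9 = 981.0
Trade balance = -2492.3 + 981.0 = -1511.3
(Excluded from the trade balance — primary income: interest received on holdings of foreign bonds 359.4, profits repatriated by foreign-owned firms operating domestically 540.7, dividends paid to foreign shareholders of resident firms 415.5; secondary income: pension payments received by residents from foreign governments 153.2; financial account: borrowing by resident firms from foreign banks 734.4, new loans extended by domestic banks to foreign borrowers 415.3, purchases of foreign government bonds by domestic residents 946.4; capital account: debt forgiveness received from foreign official creditors 66.9.)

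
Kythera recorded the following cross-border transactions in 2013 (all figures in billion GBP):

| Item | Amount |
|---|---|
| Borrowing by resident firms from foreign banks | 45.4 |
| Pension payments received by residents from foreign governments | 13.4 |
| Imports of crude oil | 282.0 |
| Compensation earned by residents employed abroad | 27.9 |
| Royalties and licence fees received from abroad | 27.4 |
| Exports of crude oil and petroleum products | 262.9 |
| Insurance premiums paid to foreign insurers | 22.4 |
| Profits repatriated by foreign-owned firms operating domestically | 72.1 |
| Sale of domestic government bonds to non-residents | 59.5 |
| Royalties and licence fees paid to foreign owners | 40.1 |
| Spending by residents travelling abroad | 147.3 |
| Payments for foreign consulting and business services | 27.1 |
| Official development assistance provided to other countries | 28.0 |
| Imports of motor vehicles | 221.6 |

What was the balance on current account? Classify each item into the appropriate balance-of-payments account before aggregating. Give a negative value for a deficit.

Goods: -282.0 + 262.9 - 221.6 = -240.7
Services: -40.1 - 27.1 - 22.4 + 27.4 - 147.3 = -209.5
Primary income: -72.1 + 27.9 = -44.2
Secondary income: -28.0 + 13.4 = -14.6
Current account = (-240.7) + (-209.5) + (-44.2) + (-14.6) = -509.0
(Excluded from the current account — financial account: borrowing by resident firms from foreign banks 45.4, sale of domestic government bonds to non-residents 59.5.)

-509.0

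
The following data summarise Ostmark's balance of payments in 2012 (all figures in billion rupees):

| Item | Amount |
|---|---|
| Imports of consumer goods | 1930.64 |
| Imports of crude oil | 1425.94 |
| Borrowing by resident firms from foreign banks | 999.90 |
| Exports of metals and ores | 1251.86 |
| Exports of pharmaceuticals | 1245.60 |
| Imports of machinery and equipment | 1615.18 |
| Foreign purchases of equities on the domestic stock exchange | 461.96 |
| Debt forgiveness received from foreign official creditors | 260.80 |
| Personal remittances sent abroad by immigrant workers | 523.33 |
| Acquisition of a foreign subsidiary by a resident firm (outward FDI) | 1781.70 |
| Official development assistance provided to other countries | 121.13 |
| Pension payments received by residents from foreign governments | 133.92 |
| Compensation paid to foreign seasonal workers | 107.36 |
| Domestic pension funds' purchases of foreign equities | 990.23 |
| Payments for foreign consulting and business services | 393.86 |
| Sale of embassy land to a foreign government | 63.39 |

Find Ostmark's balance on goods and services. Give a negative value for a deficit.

Goods: -1615.18 - 1930.64 + 1245.60 - 1425.94 + 1251.86 = -2474.30
Services: -393.86
Trade balance = -2474.30 + (-393.86) = -2868.16
(Excluded from the trade balance — financial account: borrowing by resident firms from foreign banks 999.90, foreign purchases of equities on the domestic stock exchange 461.96, acquisition of a foreign subsidiary by a resident firm (outward FDI) 1781.70, domestic pension funds' purchases of foreign equities 990.23; capital account: debt forgiveness received from foreign official creditors 260.80, sale of embassy land to a foreign government 63.39; secondary income: personal remittances sent abroad by immigrant workers 523.33, official development assistance provided to other countries 121.13, pension payments received by residents from foreign governments 133.92; primary income: compensation paid to foreign seasonal workers 107.36.)

-2868.16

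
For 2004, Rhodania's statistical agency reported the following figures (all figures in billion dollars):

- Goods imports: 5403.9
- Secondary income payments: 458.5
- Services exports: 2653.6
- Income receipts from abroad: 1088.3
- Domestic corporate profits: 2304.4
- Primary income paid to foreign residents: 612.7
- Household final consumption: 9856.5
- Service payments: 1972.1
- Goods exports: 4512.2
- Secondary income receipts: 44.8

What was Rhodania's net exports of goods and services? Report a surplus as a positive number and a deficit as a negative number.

Goods balance = 4512.2 - 5403.9 = -891.7
Services balance = 2653.6 - 1972.1 = 681.5
Trade balance (goods + services) = -891.7 + 681.5 = -210.2

-210.2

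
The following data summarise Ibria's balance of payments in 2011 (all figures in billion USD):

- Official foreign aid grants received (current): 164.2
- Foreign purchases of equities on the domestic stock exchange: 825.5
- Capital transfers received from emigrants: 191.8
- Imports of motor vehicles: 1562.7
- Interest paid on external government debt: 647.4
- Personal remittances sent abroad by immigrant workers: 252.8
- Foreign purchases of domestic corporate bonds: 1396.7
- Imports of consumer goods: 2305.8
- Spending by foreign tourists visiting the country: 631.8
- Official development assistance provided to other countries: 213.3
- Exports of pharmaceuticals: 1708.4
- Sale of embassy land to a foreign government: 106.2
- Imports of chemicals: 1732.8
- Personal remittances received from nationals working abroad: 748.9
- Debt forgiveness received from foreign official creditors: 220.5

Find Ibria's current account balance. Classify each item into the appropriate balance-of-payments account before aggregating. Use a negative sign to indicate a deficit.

-3461.5

Goods: -1732.8 - 1562.7 - 2305.8 + 1708.4 = -3892.9
Services: 631.8
Primary income: -647.4
Secondary income: -213.3 + 748.9 + 164.2 - 252.8 = 447.0
Current account = (-3892.9) + 631.8 + (-647.4) + 447.0 = -3461.5
(Excluded from the current account — financial account: foreign purchases of equities on the domestic stock exchange 825.5, foreign purchases of domestic corporate bonds 1396.7; capital account: capital transfers received from emigrants 191.8, sale of embassy land to a foreign government 106.2, debt forgiveness received from foreign official creditors 220.5.)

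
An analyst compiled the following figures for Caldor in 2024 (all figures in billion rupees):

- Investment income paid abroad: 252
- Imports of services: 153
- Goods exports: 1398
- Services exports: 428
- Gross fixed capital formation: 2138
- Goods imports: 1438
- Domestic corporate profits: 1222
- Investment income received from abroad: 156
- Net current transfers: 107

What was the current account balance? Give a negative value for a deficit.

Goods balance = 1398 - 1438 = -40
Services balance = 428 - 153 = 275
Trade balance (goods + services) = -40 + 275 = 235
Net primary income = 156 - 252 = -96
Net secondary income = 107
Current account = 235 + (-96) + 107 = 246

246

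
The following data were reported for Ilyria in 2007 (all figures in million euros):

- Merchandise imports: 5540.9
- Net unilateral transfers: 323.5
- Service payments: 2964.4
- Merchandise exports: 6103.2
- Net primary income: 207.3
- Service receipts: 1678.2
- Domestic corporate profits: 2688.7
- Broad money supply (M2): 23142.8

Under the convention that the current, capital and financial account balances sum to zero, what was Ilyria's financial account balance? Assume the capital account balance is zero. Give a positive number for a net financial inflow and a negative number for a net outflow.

Goods balance = 6103.2 - 5540.9 = 562.3
Services balance = 1678.2 - 2964.4 = -1286.2
Trade balance (goods + services) = 562.3 + (-1286.2) = -723.9
Net primary income = 207.3
Net secondary income = 323.5
Current account = -723.9 + 207.3 + 323.5 = -193.1
Financial account = -(-193.1) = 193.1

193.1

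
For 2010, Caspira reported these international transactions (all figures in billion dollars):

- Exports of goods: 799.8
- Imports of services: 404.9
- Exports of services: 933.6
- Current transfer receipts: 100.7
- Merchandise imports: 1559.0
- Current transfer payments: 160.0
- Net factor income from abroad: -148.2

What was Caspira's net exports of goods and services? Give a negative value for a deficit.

-230.5

Goods balance = 799.8 - 1559.0 = -759.2
Services balance = 933.6 - 404.9 = 528.7
Trade balance (goods + services) = -759.2 + 528.7 = -230.5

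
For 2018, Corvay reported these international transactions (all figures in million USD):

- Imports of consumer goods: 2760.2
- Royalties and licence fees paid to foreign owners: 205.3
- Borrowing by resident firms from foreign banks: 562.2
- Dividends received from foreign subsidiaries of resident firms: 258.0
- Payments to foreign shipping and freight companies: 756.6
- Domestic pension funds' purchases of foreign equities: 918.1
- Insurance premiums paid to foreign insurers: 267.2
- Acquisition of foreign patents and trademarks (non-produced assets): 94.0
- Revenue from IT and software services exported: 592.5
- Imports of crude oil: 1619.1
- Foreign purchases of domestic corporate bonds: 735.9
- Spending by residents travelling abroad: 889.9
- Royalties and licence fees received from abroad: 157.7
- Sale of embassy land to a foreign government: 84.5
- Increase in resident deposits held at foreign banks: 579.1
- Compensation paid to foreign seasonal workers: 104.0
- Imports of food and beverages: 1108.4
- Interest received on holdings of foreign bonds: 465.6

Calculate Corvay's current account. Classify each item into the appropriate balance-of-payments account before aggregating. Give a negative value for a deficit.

Goods: -1619.1 - 2760.2 - 1108.4 = -5487.7
Services: 592.5 - 889.9 - 756.6 + 157.7 - 205.3 - 267.2 = -1368.8
Primary income: 258.0 - 104.0 + 465.6 = 619.6
Current account = (-5487.7) + (-1368.8) + 619.6 = -6236.9
(Excluded from the current account — financial account: borrowing by resident firms from foreign banks 562.2, domestic pension funds' purchases of foreign equities 918.1, foreign purchases of domestic corporate bonds 735.9, increase in resident deposits held at foreign banks 579.1; capital account: acquisition of foreign patents and trademarks (non-produced assets) 94.0, sale of embassy land to a foreign government 84.5.)

-6236.9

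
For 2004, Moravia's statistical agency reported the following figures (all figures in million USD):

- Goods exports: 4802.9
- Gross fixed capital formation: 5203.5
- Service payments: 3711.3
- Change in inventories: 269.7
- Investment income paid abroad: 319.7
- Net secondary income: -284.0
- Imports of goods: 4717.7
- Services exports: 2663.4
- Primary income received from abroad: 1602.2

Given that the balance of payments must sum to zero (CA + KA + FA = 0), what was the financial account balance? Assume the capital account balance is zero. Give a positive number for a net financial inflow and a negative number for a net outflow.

-35.8

Goods balance = 4802.9 - 4717.7 = 85.2
Services balance = 2663.4 - 3711.3 = -1047.9
Trade balance (goods + services) = 85.2 + (-1047.9) = -962.7
Net primary income = 1602.2 - 319.7 = 1282.5
Net secondary income = -284.0
Current account = -962.7 + 1282.5 + (-284.0) = 35.8
Financial account = -(35.8) = -35.8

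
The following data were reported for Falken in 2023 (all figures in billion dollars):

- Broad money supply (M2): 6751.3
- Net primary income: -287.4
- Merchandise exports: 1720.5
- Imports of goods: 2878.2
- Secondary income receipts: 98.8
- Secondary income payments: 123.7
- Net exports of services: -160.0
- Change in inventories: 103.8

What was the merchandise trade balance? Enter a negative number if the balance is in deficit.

-1157.7

Goods balance = 1720.5 - 2878.2 = -1157.7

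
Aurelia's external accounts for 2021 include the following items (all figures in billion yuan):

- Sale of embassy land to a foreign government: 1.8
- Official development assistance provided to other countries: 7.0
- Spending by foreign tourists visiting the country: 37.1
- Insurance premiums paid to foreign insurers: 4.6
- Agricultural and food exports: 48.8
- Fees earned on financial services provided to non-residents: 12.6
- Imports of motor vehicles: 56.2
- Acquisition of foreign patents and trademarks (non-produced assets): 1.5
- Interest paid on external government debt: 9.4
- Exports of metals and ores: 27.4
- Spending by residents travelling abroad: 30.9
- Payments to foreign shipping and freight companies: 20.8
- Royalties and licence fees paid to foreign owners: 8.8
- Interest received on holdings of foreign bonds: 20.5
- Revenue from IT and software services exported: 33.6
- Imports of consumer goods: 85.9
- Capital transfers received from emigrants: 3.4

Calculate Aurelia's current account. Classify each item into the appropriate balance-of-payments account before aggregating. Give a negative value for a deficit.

-43.6

Goods: -56.2 - 85.9 + 27.4 + 48.8 = -65.9
Services: 37.1 - 20.8 - 4.6 + 33.6 - 30.9 - 8.8 + 12.6 = 18.2
Primary income: 20.5 - 9.4 = 11.1
Secondary income: -7.0
Current account = (-65.9) + 18.2 + 11.1 + (-7.0) = -43.6
(Excluded from the current account — capital account: sale of embassy land to a foreign government 1.8, acquisition of foreign patents and trademarks (non-produced assets) 1.5, capital transfers received from emigrants 3.4.)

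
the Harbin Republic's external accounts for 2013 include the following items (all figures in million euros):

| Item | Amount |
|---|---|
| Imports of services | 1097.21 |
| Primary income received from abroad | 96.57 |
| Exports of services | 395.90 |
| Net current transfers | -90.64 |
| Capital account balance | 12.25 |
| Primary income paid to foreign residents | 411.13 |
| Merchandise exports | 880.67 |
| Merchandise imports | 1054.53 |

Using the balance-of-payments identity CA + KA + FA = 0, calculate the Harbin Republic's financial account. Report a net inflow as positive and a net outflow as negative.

1268.12

Goods balance = 880.67 - 1054.53 = -173.86
Services balance = 395.90 - 1097.21 = -701.31
Trade balance (goods + services) = -173.86 + (-701.31) = -875.17
Net primary income = 96.57 - 411.13 = -314.56
Net secondary income = -90.64
Current account = -875.17 + (-314.56) + (-90.64) = -1280.37
Financial account = -(-1280.37 + 12.25) = 1268.12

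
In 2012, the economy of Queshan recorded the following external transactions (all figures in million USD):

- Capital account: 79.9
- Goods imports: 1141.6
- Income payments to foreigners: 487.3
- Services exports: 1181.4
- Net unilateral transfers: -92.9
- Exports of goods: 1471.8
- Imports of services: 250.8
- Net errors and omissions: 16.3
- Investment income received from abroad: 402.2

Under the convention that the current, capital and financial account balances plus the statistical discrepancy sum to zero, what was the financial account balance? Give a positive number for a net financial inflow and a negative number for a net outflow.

Goods balance = 1471.8 - 1141.6 = 330.2
Services balance = 1181.4 - 250.8 = 930.6
Trade balance (goods + services) = 330.2 + 930.6 = 1260.8
Net primary income = 402.2 - 487.3 = -85.1
Net secondary income = -92.9
Current account = 1260.8 + (-85.1) + (-92.9) = 1082.8
Financial account = -(1082.8 + 79.9 + 16.3) = -1179.0

-1179.0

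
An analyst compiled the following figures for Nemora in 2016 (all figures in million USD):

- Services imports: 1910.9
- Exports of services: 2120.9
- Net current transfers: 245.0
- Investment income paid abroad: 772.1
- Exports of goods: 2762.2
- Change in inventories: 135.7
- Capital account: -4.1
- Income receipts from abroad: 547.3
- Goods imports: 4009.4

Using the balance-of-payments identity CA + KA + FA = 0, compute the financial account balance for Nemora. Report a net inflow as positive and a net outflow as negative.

1021.1

Goods balance = 2762.2 - 4009.4 = -1247.2
Services balance = 2120.9 - 1910.9 = 210.0
Trade balance (goods + services) = -1247.2 + 210.0 = -1037.2
Net primary income = 547.3 - 772.1 = -224.8
Net secondary income = 245.0
Current account = -1037.2 + (-224.8) + 245.0 = -1017.0
Financial account = -(-1017.0 + (-4.1)) = 1021.1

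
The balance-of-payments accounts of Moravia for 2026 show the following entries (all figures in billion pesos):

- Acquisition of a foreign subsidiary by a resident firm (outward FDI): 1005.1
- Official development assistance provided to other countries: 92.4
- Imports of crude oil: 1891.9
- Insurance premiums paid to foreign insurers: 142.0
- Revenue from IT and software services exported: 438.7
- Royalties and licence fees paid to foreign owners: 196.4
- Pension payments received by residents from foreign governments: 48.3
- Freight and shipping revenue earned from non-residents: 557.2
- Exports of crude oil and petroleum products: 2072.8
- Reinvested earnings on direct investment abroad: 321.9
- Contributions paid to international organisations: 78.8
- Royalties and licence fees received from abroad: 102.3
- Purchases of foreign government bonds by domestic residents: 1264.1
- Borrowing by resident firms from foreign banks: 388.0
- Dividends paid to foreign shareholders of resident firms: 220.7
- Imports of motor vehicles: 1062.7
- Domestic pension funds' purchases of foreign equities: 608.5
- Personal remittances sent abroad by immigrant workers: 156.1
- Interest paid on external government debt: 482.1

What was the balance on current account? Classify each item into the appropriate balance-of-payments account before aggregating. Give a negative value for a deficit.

-781.9

Goods: -1891.9 - 1062.7 + 2072.8 = -881.8
Services: -142.0 + 102.3 - 196.4 + 557.2 + 438.7 = 759.8
Primary income: 321.9 - 482.1 - 220.7 = -380.9
Secondary income: -156.1 - 92.4 + 48.3 - 78.8 = -279.0
Current account = (-881.8) + 759.8 + (-380.9) + (-279.0) = -781.9
(Excluded from the current account — financial account: acquisition of a foreign subsidiary by a resident firm (outward FDI) 1005.1, purchases of foreign government bonds by domestic residents 1264.1, borrowing by resident firms from foreign banks 388.0, domestic pension funds' purchases of foreign equities 608.5.)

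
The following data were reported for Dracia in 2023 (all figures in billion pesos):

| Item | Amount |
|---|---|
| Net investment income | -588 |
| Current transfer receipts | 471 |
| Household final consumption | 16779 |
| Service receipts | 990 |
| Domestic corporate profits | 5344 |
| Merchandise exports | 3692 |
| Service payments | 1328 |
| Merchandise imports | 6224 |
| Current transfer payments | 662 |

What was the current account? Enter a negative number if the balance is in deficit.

Goods balance = 3692 - 6224 = -2532
Services balance = 990 - 1328 = -338
Trade balance (goods + services) = -2532 + (-338) = -2870
Net primary income = -588
Net secondary income = 471 - 662 = -191
Current account = -2870 + (-588) + (-191) = -3649

-3649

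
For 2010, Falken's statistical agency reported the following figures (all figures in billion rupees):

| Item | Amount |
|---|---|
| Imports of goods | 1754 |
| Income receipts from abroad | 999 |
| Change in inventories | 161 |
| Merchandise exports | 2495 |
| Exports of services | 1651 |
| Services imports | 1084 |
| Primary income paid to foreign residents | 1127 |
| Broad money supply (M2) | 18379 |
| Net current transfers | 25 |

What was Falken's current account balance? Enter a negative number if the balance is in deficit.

Goods balance = 2495 - 1754 = 741
Services balance = 1651 - 1084 = 567
Trade balance (goods + services) = 741 + 567 = 1308
Net primary income = 999 - 1127 = -128
Net secondary income = 25
Current account = 1308 + (-128) + 25 = 1205

1205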